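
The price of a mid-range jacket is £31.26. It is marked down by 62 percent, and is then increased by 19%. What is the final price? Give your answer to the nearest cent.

After the 62% decrease: £31.26 × 0.38 = £11.8788.
Apply the 19% increase: £11.8788 × 1.19 = £14.135772 ≈ £14.14.

£14.14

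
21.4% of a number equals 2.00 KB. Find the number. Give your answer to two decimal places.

2.00 KB ÷ 0.214 ≈ 9.35 KB.

9.35 KB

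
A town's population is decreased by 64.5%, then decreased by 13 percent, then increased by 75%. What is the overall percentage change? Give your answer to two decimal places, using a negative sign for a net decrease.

The combined multiplier is 0.355 × 0.87 × 1.75 = 0.5404875.
That corresponds to a decrease of 45.95%.

-45.95%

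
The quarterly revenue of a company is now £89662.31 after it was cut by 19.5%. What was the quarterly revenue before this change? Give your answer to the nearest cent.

£111381.75

The overall multiplier applied was 0.805.
So the original quarterly revenue was £89662.31 ÷ 0.805 ≈ £111381.75.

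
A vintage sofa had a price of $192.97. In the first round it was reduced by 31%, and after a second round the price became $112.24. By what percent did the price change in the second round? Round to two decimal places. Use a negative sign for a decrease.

After the first round: $192.97 × 0.69 = $133.1493.
Second-round multiplier: $112.24 ÷ $133.1493 ≈ 0.842964.
That is a change of -15.70%.

-15.70%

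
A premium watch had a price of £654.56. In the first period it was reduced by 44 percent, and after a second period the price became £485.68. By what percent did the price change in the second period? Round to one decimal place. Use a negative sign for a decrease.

After the first period: £654.56 × 0.56 = £366.5536.
Second-period multiplier: £485.68 ÷ £366.5536 ≈ 1.32499.
That is a change of 32.5%.

32.5%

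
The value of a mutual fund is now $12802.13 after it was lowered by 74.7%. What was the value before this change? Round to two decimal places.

$50601.30

The overall multiplier applied was 0.253.
So the original value was $12802.13 ÷ 0.253 ≈ $50601.30.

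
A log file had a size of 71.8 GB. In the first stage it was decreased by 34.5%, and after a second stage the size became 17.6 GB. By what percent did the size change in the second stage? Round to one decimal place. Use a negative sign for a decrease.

After the first stage: 71.8 × 0.655 = 47.029.
Second-stage multiplier: 17.6 ÷ 47.029 ≈ 0.37424.
That is a change of -62.6%.

-62.6%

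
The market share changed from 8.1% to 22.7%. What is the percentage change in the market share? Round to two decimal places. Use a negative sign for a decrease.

180.25%

The change is 22.7 − 8.1 = 14.6 percentage points.
Relative to the original 8.1%, that is 14.6 ÷ 8.1 ≈ 180.25%.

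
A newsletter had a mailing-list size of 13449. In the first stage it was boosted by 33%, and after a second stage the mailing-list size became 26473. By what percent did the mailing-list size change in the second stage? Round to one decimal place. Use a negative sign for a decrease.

After the first stage: 13449 × 1.33 = 17887.17.
Second-stage multiplier: 26473 ÷ 17887.17 ≈ 1.48.
That is a change of 48.0%.

48.0%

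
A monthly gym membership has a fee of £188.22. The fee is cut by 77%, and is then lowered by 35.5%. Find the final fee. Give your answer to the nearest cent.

£27.92

Each change multiplies by a factor: 0.23 × 0.645 = 0.14835.
£188.22 × 0.14835 = £27.922437 ≈ £27.92.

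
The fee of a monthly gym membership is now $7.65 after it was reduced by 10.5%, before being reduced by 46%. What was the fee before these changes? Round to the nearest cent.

Undoing the 46% decrease: $7.65 ÷ 0.54 ≈ $14.166667.
Undoing the 10.5% decrease: $14.166667 ÷ 0.895 ≈ $15.83.

$15.83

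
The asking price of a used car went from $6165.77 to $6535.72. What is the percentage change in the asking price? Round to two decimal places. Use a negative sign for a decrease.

Change: $6535.72 − $6165.77 = $369.95.
Relative to the original: $369.95 ÷ $6165.77 ≈ 6.00%.

6.00%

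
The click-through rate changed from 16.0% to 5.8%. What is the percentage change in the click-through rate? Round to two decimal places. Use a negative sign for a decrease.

The change is 5.8 − 16.0 = -10.2 percentage points.
Relative to the original 16.0%, that is -10.2 ÷ 16.0 = -63.75%.

-63.75%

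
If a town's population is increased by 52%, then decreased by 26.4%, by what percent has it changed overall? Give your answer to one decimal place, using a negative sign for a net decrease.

The combined multiplier is 1.52 × 0.736 = 1.11872.
That corresponds to an increase of 11.9%.

11.9%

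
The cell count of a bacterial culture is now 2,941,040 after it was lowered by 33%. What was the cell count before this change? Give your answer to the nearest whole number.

4,389,612

The overall multiplier applied was 0.67.
So the original cell count was 2,941,040 ÷ 0.67 ≈ 4,389,612.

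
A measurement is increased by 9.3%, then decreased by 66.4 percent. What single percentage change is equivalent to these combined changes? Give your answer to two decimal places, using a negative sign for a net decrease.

-63.28%

A 9.3% increase multiplies by 1.093.
Then a 66.4% decrease: 1.093 × 0.336 = 0.367248.
Overall factor 0.367248, i.e. -63.28%.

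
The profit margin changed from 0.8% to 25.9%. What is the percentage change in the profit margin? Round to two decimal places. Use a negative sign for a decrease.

The change is 25.9 − 0.8 = 25.1 percentage points.
Relative to the original 0.8%, that is 25.1 ÷ 0.8 = 3137.50%.

3137.50%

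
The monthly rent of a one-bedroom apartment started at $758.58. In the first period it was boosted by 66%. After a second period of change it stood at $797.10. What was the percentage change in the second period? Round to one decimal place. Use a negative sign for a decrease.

-36.7%

After the first period: $758.58 × 1.66 = $1259.2428.
Second-period multiplier: $797.10 ÷ $1259.2428 ≈ 0.633.
That is a change of -36.7%.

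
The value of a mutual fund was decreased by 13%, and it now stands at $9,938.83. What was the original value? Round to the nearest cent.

$11,423.94

The overall multiplier applied was 0.87.
So the original value was $9,938.83 ÷ 0.87 ≈ $11,423.94.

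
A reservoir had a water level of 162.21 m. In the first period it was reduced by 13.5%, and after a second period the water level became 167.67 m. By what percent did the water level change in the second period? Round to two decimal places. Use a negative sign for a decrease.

19.50%

After the first period: 162.21 × 0.865 = 140.31165.
Second-period multiplier: 167.67 ÷ 140.31165 ≈ 1.194983.
That is a change of 19.50%.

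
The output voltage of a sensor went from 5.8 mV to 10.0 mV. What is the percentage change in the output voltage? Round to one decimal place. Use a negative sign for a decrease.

72.4%

Change: 10.0 − 5.8 = 4.2.
Relative to the original: 4.2 ÷ 5.8 ≈ 72.4%.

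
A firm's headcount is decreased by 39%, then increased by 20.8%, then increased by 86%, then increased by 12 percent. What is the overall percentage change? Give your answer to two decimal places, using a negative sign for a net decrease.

The combined multiplier is 0.61 × 1.208 × 1.86 × 1.12 = 1.535068416.
That corresponds to an increase of 53.51%.

53.51%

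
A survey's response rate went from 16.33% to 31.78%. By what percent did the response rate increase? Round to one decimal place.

94.6%

The change is 31.78 − 16.33 = 15.45 percentage points.
Relative to the original 16.33%, that is 15.45 ÷ 16.33 ≈ 94.6%.
So the response rate rose by 94.6%.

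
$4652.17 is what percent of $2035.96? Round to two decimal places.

$4652.17 ÷ $2035.96 ≈ 228.50%.

228.50%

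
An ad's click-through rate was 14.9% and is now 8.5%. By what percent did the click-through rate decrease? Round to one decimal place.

The change is 8.5 − 14.9 = -6.4 percentage points.
Relative to the original 14.9%, that is -6.4 ÷ 14.9 ≈ -43.0%.
So the click-through rate fell by 43.0%.

43.0%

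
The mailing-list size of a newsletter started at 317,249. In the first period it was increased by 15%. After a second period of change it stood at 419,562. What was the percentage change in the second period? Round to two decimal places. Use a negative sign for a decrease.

15.00%

After the first period: 317,249 × 1.15 = 364836.35.
Second-period multiplier: 419,562 ÷ 364836.35 ≈ 1.150001.
That is a change of 15.00%.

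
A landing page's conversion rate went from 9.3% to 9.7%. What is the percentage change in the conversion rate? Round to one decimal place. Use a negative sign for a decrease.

The change is 9.7 − 9.3 = 0.4 percentage points.
Relative to the original 9.3%, that is 0.4 ÷ 9.3 ≈ 4.3%.

4.3%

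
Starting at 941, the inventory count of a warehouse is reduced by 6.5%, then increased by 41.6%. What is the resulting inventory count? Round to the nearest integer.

1246

Each change multiplies by a factor: 0.935 × 1.416 = 1.32396.
941 × 1.32396 = 1245.84636 ≈ 1246.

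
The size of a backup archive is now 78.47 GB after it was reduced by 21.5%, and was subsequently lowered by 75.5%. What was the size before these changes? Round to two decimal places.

408.01 GB

The overall multiplier applied was 0.785 × 0.245 = 0.192325.
So the original size was 78.47 ÷ 0.192325 ≈ 408.01 GB.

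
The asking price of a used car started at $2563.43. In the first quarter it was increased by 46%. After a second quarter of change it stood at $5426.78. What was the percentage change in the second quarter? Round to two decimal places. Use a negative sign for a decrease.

After the first quarter: $2563.43 × 1.46 = $3742.6078.
Second-quarter multiplier: $5426.78 ÷ $3742.6078 ≈ 1.45.
That is a change of 45.00%.

45.00%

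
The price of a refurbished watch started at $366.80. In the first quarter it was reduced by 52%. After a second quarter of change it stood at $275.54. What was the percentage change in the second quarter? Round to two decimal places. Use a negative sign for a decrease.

56.50%

After the first quarter: $366.80 × 0.48 = $176.064.
Second-quarter multiplier: $275.54 ÷ $176.064 ≈ 1.564999.
That is a change of 56.50%.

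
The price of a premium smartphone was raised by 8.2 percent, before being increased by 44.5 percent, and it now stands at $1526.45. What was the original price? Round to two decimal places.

The overall multiplier applied was 1.082 × 1.445 = 1.56349.
So the original price was $1526.45 ÷ 1.56349 ≈ $976.31.

$976.31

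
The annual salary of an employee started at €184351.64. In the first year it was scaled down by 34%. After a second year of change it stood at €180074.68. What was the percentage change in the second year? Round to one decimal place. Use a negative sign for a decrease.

48.0%

After the first year: €184351.64 × 0.66 = €121672.0824.
Second-year multiplier: €180074.68 ÷ €121672.0824 ≈ 1.48.
That is a change of 48.0%.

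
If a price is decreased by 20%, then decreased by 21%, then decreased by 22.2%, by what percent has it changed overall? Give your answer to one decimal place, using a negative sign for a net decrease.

-50.8%

A 20% decrease multiplies by 0.8.
Then a 21% decrease: 0.8 × 0.79 = 0.632.
Then a 22.2% decrease: 0.632 × 0.778 = 0.491696.
Overall factor 0.491696, i.e. -50.8%.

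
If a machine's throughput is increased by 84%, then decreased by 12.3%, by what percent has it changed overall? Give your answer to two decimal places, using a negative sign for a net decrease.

The combined multiplier is 1.84 × 0.877 = 1.61368.
That corresponds to an increase of 61.37%.

61.37%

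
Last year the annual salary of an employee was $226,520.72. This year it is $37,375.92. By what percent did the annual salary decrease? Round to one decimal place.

Change: $37,375.92 − $226,520.72 = -$189,144.80.
Relative to the original: -$189,144.80 ÷ $226,520.72 ≈ -83.5%.
So the annual salary decreased by 83.5%.

83.5%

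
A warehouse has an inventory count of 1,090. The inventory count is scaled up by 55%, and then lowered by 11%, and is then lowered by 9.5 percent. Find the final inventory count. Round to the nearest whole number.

1,361

Each change multiplies by a factor: 1.55 × 0.89 × 0.905 = 1.2484475.
1,090 × 1.2484475 = 1360.807775 ≈ 1,361.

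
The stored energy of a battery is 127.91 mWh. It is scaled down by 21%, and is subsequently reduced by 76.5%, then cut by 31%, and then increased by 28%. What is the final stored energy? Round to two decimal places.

20.97 mWh

Each change multiplies by a factor: 0.79 × 0.235 × 0.69 × 1.28 = 0.16396608.
127.91 × 0.16396608 = 20.9729012928 ≈ 20.97.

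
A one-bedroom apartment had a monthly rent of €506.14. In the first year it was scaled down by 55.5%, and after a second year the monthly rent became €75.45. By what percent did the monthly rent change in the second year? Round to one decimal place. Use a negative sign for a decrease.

-66.5%

After the first year: €506.14 × 0.445 = €225.2323.
Second-year multiplier: €75.45 ÷ €225.2323 ≈ 0.33499.
That is a change of -66.5%.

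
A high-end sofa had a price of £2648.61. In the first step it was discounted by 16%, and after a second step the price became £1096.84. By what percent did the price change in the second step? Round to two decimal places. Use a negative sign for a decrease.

After the first step: £2648.61 × 0.84 = £2224.8324.
Second-step multiplier: £1096.84 ÷ £2224.8324 ≈ 0.492999.
That is a change of -50.70%.

-50.70%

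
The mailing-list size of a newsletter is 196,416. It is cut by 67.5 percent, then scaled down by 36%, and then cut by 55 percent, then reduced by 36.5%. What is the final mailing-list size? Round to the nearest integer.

Apply the 67.5% decrease: 196,416 × 0.325 = 63835.2.
Apply the 36% decrease: 63835.2 × 0.64 = 40854.528.
After the 55% decrease: 40854.528 × 0.45 = 18384.5376.
After the 36.5% decrease: 18384.5376 × 0.635 = 11674.181376 ≈ 11,674.

11,674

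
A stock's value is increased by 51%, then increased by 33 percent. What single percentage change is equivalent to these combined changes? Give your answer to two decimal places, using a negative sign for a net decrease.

The combined multiplier is 1.51 × 1.33 = 2.0083.
That corresponds to an increase of 100.83%.

100.83%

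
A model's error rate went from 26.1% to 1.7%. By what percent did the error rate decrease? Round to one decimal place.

The change is 1.7 − 26.1 = -24.4 percentage points.
Relative to the original 26.1%, that is -24.4 ÷ 26.1 ≈ -93.5%.
So the error rate fell by 93.5%.

93.5%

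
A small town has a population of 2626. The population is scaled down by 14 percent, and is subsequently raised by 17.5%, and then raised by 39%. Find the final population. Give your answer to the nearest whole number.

After the 14% decrease: 2626 × 0.86 = 2258.36.
17.5% increase: 2258.36 × 1.175 = 2653.573.
39% increase: 2653.573 × 1.39 = 3688.46647 ≈ 3688.

3688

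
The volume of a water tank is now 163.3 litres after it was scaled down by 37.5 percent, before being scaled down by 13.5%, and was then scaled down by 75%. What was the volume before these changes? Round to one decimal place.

1,208.2 litres

The overall multiplier applied was 0.625 × 0.865 × 0.25 = 0.13515625.
So the original volume was 163.3 ÷ 0.13515625 ≈ 1,208.2 litres.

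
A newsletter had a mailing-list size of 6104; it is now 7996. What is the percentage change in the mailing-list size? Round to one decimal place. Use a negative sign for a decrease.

Change: 7996 − 6104 = 1892.
Relative to the original: 1892 ÷ 6104 ≈ 31.0%.

31.0%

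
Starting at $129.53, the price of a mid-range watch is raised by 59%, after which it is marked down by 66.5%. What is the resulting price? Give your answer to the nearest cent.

Each change multiplies by a factor: 1.59 × 0.335 = 0.53265.
$129.53 × 0.53265 = $68.9941545 ≈ $68.99.

$68.99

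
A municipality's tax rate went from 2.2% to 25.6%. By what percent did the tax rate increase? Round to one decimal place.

1063.6%

The change is 25.6 − 2.2 = 23.4 percentage points.
Relative to the original 2.2%, that is 23.4 ÷ 2.2 ≈ 1063.6%.
So the tax rate rose by 1063.6%.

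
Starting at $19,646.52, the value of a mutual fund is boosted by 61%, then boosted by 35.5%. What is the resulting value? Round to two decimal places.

Apply the 61% increase: $19,646.52 × 1.61 = $31630.8972.
35.5% increase: $31630.8972 × 1.355 = $42859.865706 ≈ $42,859.87.

$42,859.87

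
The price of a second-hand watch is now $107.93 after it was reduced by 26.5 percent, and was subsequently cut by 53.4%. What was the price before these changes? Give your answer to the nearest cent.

Undoing the 53.4% decrease: $107.93 ÷ 0.466 ≈ $231.609442.
Undoing the 26.5% decrease: $231.609442 ÷ 0.735 ≈ $315.11.

$315.11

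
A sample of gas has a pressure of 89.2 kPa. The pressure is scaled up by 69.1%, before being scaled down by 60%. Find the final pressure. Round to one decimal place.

60.3 kPa

Apply the 69.1% increase: 89.2 × 1.691 = 150.8372.
Apply the 60% decrease: 150.8372 × 0.4 = 60.33488 ≈ 60.3.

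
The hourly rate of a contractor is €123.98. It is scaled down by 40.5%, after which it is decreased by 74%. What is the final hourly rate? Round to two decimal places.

€19.18

Apply the 40.5% decrease: €123.98 × 0.595 = €73.7681.
After the 74% decrease: €73.7681 × 0.26 = €19.179706 ≈ €19.18.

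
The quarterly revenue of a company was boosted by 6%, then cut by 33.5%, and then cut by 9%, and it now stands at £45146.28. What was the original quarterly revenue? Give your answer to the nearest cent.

£70380.62

Undoing the 9% decrease: £45146.28 ÷ 0.91 ≈ £49611.296703.
Undoing the 33.5% decrease: £49611.296703 ÷ 0.665 ≈ £74603.453689.
Undoing the 6% increase: £74603.453689 ÷ 1.06 ≈ £70380.62.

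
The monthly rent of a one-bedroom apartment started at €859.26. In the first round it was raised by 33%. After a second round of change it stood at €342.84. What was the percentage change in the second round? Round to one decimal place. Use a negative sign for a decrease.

-70.0%

After the first round: €859.26 × 1.33 = €1142.8158.
Second-round multiplier: €342.84 ÷ €1142.8158 ≈ 0.3.
That is a change of -70.0%.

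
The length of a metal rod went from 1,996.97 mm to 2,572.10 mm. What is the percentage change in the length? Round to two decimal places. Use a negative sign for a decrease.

Change: 2,572.10 − 1,996.97 = 575.13.
Relative to the original: 575.13 ÷ 1,996.97 ≈ 28.80%.

28.80%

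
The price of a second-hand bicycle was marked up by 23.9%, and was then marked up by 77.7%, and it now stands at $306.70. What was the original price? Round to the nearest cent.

Undoing the 77.7% increase: $306.70 ÷ 1.777 ≈ $172.59426.
Undoing the 23.9% increase: $172.59426 ÷ 1.239 ≈ $139.30.

$139.30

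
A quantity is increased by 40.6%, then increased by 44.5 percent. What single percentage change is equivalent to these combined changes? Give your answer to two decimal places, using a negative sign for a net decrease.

A 40.6% increase multiplies by 1.406.
Then a 44.5% increase: 1.406 × 1.445 = 2.03167.
Overall factor 2.03167, i.e. 103.17%.

103.17%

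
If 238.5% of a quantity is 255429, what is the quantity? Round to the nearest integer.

107098

255429 ÷ 2.385 ≈ 107098.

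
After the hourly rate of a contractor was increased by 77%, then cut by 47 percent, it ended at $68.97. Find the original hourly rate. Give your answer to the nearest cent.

$73.52

Undoing the 47% decrease: $68.97 ÷ 0.53 ≈ $130.132075.
Undoing the 77% increase: $130.132075 ÷ 1.77 ≈ $73.52.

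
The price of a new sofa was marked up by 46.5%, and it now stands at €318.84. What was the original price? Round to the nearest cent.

€217.64

The overall multiplier applied was 1.465.
So the original price was €318.84 ÷ 1.465 ≈ €217.64.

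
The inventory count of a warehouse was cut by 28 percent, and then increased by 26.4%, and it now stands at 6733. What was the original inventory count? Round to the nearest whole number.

7398

Undoing the 26.4% increase: 6733 ÷ 1.264 ≈ 5326.740506.
Undoing the 28% decrease: 5326.740506 ÷ 0.72 ≈ 7398.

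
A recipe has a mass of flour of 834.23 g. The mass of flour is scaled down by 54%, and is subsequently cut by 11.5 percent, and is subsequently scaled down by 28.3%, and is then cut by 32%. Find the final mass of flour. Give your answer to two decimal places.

165.58 g

54% decrease: 834.23 × 0.46 = 383.7458.
After the 11.5% decrease: 383.7458 × 0.885 = 339.615033.
Apply the 28.3% decrease: 339.615033 × 0.717 = 243.503978661.
Apply the 32% decrease: 243.503978661 × 0.68 = 165.58270548948 ≈ 165.58.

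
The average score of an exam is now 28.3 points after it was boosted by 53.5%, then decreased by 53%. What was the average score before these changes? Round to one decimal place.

Undoing the 53% decrease: 28.3 ÷ 0.47 ≈ 60.212766.
Undoing the 53.5% increase: 60.212766 ÷ 1.535 ≈ 39.2 points.

39.2 points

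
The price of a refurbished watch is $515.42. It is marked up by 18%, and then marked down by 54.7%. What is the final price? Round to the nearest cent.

$275.51

Each change multiplies by a factor: 1.18 × 0.453 = 0.53454.
$515.42 × 0.53454 = $275.5126068 ≈ $275.51.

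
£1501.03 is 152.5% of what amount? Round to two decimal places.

£984.28

£1501.03 ÷ 1.525 ≈ £984.28.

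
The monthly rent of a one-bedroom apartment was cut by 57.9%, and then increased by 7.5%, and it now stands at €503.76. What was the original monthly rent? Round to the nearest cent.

Undoing the 7.5% increase: €503.76 ÷ 1.075 ≈ €468.613953.
Undoing the 57.9% decrease: €468.613953 ÷ 0.421 ≈ €1,113.10.

€1,113.10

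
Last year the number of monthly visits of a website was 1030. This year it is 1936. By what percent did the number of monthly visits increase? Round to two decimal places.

87.96%

Change: 1936 − 1030 = 906.
Relative to the original: 906 ÷ 1030 ≈ 87.96%.
So the number of monthly visits increased by 87.96%.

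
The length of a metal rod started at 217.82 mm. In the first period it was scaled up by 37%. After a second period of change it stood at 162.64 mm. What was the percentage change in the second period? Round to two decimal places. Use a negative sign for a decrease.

After the first period: 217.82 × 1.37 = 298.4134.
Second-period multiplier: 162.64 ÷ 298.4134 ≈ 0.545016.
That is a change of -45.50%.

-45.50%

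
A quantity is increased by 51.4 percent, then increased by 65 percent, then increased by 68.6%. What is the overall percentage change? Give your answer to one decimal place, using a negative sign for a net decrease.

321.2%

The combined multiplier is 1.514 × 1.65 × 1.686 = 4.2117966.
That corresponds to an increase of 321.2%.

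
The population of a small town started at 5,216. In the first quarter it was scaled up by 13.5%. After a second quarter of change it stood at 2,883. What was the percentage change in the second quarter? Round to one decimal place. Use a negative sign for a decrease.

After the first quarter: 5,216 × 1.135 = 5920.16.
Second-quarter multiplier: 2,883 ÷ 5920.16 ≈ 0.48698.
That is a change of -51.3%.

-51.3%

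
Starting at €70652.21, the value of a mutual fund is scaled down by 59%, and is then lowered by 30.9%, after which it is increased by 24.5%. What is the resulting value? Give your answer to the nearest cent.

€24920.51

Each change multiplies by a factor: 0.41 × 0.691 × 1.245 = 0.35272095.
€70652.21 × 0.35272095 = €24920.5146307995 ≈ €24920.51.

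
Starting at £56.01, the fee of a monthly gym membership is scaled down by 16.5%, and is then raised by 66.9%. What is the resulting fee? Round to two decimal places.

Apply the 16.5% decrease: £56.01 × 0.835 = £46.76835.
Apply the 66.9% increase: £46.76835 × 1.669 = £78.05637615 ≈ £78.06.

£78.06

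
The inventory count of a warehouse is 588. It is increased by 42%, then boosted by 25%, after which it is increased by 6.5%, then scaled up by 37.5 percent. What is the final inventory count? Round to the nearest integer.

Each change multiplies by a factor: 1.42 × 1.25 × 1.065 × 1.375 = 2.599265625.
588 × 2.599265625 = 1528.3681875 ≈ 1528.

1528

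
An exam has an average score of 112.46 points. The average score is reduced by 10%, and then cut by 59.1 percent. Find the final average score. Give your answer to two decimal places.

41.40 points

10% decrease: 112.46 × 0.9 = 101.214.
59.1% decrease: 101.214 × 0.409 = 41.396526 ≈ 41.40.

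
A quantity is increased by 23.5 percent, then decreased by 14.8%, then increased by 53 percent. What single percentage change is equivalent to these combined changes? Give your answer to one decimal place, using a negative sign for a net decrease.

The combined multiplier is 1.235 × 0.852 × 1.53 = 1.6098966.
That corresponds to an increase of 61.0%.

61.0%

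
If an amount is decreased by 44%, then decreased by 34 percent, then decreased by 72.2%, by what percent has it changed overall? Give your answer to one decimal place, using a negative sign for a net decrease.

-89.7%

The combined multiplier is 0.56 × 0.66 × 0.278 = 0.1027488.
That corresponds to a decrease of 89.7%.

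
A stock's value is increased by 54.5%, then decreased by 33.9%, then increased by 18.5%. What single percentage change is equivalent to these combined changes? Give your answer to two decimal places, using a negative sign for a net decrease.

21.02%

A 54.5% increase multiplies by 1.545.
Then a 33.9% decrease: 1.545 × 0.661 = 1.021245.
Then an 18.5% increase: 1.021245 × 1.185 = 1.210175325.
Overall factor 1.210175325, i.e. 21.02%.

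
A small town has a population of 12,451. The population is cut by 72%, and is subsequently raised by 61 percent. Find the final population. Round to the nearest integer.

5,613

Each change multiplies by a factor: 0.28 × 1.61 = 0.4508.
12,451 × 0.4508 = 5612.9108 ≈ 5,613.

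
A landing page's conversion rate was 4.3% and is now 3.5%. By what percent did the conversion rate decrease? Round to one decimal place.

18.6%

The change is 3.5 − 4.3 = -0.8 percentage points.
Relative to the original 4.3%, that is -0.8 ÷ 4.3 ≈ -18.6%.
So the conversion rate fell by 18.6%.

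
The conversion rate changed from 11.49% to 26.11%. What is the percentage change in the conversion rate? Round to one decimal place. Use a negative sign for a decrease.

The change is 26.11 − 11.49 = 14.62 percentage points.
Relative to the original 11.49%, that is 14.62 ÷ 11.49 ≈ 127.2%.

127.2%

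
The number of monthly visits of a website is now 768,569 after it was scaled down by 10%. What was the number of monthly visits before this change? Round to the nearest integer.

The overall multiplier applied was 0.9.
So the original number of monthly visits was 768,569 ÷ 0.9 ≈ 853,966.

853,966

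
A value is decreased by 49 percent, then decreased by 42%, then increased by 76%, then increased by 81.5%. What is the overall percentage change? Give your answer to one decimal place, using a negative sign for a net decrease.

A 49% decrease multiplies by 0.51.
Then a 42% decrease: 0.51 × 0.58 = 0.2958.
Then a 76% increase: 0.2958 × 1.76 = 0.520608.
Then an 81.5% increase: 0.520608 × 1.815 = 0.94490352.
Overall factor 0.94490352, i.e. -5.5%.

-5.5%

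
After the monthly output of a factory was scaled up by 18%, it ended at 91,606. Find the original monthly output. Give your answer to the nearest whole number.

The overall multiplier applied was 1.18.
So the original monthly output was 91,606 ÷ 1.18 ≈ 77,632.

77,632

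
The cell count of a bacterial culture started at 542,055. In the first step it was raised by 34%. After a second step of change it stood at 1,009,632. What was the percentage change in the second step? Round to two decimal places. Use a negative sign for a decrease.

39.00%

After the first step: 542,055 × 1.34 = 726353.7.
Second-step multiplier: 1,009,632 ÷ 726353.7 ≈ 1.39.
That is a change of 39.00%.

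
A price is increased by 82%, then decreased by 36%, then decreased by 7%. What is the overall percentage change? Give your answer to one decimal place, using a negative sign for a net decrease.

The combined multiplier is 1.82 × 0.64 × 0.93 = 1.083264.
That corresponds to an increase of 8.3%.

8.3%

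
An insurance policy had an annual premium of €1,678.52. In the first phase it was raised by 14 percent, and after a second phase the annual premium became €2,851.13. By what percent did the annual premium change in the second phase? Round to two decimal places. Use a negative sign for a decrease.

After the first phase: €1,678.52 × 1.14 = €1913.5128.
Second-phase multiplier: €2,851.13 ÷ €1913.5128 ≈ 1.489998.
That is a change of 49.00%.

49.00%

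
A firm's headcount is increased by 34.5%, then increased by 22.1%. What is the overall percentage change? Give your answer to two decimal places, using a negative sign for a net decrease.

A 34.5% increase multiplies by 1.345.
Then a 22.1% increase: 1.345 × 1.221 = 1.642245.
Overall factor 1.642245, i.e. 64.22%.

64.22%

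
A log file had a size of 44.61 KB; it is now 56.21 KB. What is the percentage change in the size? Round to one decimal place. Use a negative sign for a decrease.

26.0%

Change: 56.21 − 44.61 = 11.60.
Relative to the original: 11.60 ÷ 44.61 ≈ 26.0%.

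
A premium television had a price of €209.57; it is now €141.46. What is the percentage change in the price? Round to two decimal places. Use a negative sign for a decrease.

Change: €141.46 − €209.57 = -€68.11.
Relative to the original: -€68.11 ÷ €209.57 ≈ -32.50%.

-32.50%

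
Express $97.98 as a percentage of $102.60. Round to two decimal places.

95.50%

$97.98 ÷ $102.60 ≈ 95.50%.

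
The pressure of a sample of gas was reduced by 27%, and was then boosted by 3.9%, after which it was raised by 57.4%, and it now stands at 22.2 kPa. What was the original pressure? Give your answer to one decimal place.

18.6 kPa

Undoing the 57.4% increase: 22.2 ÷ 1.574 ≈ 14.104193.
Undoing the 3.9% increase: 14.104193 ÷ 1.039 ≈ 13.574777.
Undoing the 27% decrease: 13.574777 ÷ 0.73 ≈ 18.6 kPa.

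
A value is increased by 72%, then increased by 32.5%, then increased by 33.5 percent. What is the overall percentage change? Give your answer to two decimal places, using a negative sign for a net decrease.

A 72% increase multiplies by 1.72.
Then a 32.5% increase: 1.72 × 1.325 = 2.279.
Then a 33.5% increase: 2.279 × 1.335 = 3.042465.
Overall factor 3.042465, i.e. 204.25%.

204.25%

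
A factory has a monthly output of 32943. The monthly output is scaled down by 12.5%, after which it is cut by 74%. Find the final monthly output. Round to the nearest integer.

Apply the 12.5% decrease: 32943 × 0.875 = 28825.125.
Apply the 74% decrease: 28825.125 × 0.26 = 7494.5325 ≈ 7495.

7495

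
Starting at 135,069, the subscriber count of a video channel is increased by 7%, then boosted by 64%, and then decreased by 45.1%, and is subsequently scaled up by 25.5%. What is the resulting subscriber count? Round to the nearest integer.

After the 7% increase: 135,069 × 1.07 = 144523.83.
64% increase: 144523.83 × 1.64 = 237019.0812.
Apply the 45.1% decrease: 237019.0812 × 0.549 = 130123.4755788.
25.5% increase: 130123.4755788 × 1.255 = 163304.961851394 ≈ 163,305.

163,305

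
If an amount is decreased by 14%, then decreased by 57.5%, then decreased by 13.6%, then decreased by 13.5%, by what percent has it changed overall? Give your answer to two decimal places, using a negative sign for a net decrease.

A 14% decrease multiplies by 0.86.
Then a 57.5% decrease: 0.86 × 0.425 = 0.3655.
Then a 13.6% decrease: 0.3655 × 0.864 = 0.315792.
Then a 13.5% decrease: 0.315792 × 0.865 = 0.27316008.
Overall factor 0.27316008, i.e. -72.68%.

-72.68%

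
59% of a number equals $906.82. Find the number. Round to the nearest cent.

$1,536.98

$906.82 ÷ 0.59 ≈ $1,536.98.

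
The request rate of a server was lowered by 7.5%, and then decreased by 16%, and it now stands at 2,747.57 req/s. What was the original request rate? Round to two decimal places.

The overall multiplier applied was 0.925 × 0.84 = 0.777.
So the original request rate was 2,747.57 ÷ 0.777 ≈ 3,536.13 req/s.

3,536.13 req/s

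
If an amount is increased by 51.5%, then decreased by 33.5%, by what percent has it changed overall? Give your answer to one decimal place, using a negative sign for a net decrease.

The combined multiplier is 1.515 × 0.665 = 1.007475.
That corresponds to an increase of 0.7%.

0.7%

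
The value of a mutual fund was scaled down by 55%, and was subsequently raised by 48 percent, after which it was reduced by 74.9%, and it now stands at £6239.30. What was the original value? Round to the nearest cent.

£37323.98

Undoing the 74.9% decrease: £6239.30 ÷ 0.251 ≈ £24857.768924.
Undoing the 48% increase: £24857.768924 ÷ 1.48 ≈ £16795.789814.
Undoing the 55% decrease: £16795.789814 ÷ 0.45 ≈ £37323.98.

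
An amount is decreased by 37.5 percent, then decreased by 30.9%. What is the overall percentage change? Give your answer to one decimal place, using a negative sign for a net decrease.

-56.8%

The combined multiplier is 0.625 × 0.691 = 0.431875.
That corresponds to a decrease of 56.8%.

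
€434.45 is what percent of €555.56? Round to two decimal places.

€434.45 ÷ €555.56 ≈ 78.20%.

78.20%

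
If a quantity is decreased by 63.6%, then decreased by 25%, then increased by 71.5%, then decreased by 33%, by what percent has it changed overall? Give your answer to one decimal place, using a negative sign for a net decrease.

A 63.6% decrease multiplies by 0.364.
Then a 25% decrease: 0.364 × 0.75 = 0.273.
Then a 71.5% increase: 0.273 × 1.715 = 0.468195.
Then a 33% decrease: 0.468195 × 0.67 = 0.31369065.
Overall factor 0.31369065, i.e. -68.6%.

-68.6%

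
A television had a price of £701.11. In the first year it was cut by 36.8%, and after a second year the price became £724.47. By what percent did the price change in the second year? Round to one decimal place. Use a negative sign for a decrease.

63.5%

After the first year: £701.11 × 0.632 = £443.10152.
Second-year multiplier: £724.47 ÷ £443.10152 ≈ 1.635.
That is a change of 63.5%.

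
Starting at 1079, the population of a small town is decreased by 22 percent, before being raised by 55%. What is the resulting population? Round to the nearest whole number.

1305

22% decrease: 1079 × 0.78 = 841.62.
Apply the 55% increase: 841.62 × 1.55 = 1304.511 ≈ 1305.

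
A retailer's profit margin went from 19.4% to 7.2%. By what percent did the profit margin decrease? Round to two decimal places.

The change is 7.2 − 19.4 = -12.2 percentage points.
Relative to the original 19.4%, that is -12.2 ÷ 19.4 ≈ -62.89%.
So the profit margin fell by 62.89%.

62.89%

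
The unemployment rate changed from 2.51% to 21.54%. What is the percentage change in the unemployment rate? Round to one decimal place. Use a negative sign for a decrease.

The change is 21.54 − 2.51 = 19.03 percentage points.
Relative to the original 2.51%, that is 19.03 ÷ 2.51 ≈ 758.2%.

758.2%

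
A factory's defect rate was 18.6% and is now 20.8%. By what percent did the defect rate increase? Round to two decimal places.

The change is 20.8 − 18.6 = 2.2 percentage points.
Relative to the original 18.6%, that is 2.2 ÷ 18.6 ≈ 11.83%.
So the defect rate rose by 11.83%.

11.83%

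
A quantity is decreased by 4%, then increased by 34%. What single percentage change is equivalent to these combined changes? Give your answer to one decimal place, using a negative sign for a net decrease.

28.6%

The combined multiplier is 0.96 × 1.34 = 1.2864.
That corresponds to an increase of 28.6%.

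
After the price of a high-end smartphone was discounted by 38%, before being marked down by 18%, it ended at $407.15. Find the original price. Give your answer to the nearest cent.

$800.85

The overall multiplier applied was 0.62 × 0.82 = 0.5084.
So the original price was $407.15 ÷ 0.5084 ≈ $800.85.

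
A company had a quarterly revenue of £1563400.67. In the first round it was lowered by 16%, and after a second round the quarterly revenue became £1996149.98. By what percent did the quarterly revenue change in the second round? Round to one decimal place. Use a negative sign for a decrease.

52.0%

After the first round: £1563400.67 × 0.84 = £1313256.5628.
Second-round multiplier: £1996149.98 ÷ £1313256.5628 ≈ 1.52.
That is a change of 52.0%.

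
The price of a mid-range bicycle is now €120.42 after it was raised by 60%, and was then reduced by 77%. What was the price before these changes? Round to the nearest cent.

€327.23

Undoing the 77% decrease: €120.42 ÷ 0.23 ≈ €523.565217.
Undoing the 60% increase: €523.565217 ÷ 1.6 ≈ €327.23.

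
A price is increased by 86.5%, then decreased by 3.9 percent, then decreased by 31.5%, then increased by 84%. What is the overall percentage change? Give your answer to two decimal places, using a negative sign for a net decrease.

125.90%

The combined multiplier is 1.865 × 0.961 × 0.685 × 1.84 = 2.258970806.
That corresponds to an increase of 125.90%.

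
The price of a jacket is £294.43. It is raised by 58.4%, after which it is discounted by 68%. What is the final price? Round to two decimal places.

Apply the 58.4% increase: £294.43 × 1.584 = £466.37712.
After the 68% decrease: £466.37712 × 0.32 = £149.2406784 ≈ £149.24.

£149.24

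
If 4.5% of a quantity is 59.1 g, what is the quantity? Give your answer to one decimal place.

59.1 g ÷ 0.045 ≈ 1313.3 g.

1313.3 g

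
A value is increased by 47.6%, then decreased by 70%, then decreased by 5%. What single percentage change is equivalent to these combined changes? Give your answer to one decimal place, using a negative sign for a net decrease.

A 47.6% increase multiplies by 1.476.
Then a 70% decrease: 1.476 × 0.3 = 0.4428.
Then a 5% decrease: 0.4428 × 0.95 = 0.42066.
Overall factor 0.42066, i.e. -57.9%.

-57.9%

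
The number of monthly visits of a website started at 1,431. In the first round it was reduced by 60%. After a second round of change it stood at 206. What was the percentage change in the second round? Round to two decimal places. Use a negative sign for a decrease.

After the first round: 1,431 × 0.4 = 572.4.
Second-round multiplier: 206 ÷ 572.4 ≈ 0.359888.
That is a change of -64.01%.

-64.01%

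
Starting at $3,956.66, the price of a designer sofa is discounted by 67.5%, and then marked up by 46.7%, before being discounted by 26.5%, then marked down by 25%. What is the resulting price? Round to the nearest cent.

Each change multiplies by a factor: 0.325 × 1.467 × 0.735 × 0.75 = 0.26282221875.
$3,956.66 × 0.26282221875 = $1039.898160039375 ≈ $1,039.90.

$1,039.90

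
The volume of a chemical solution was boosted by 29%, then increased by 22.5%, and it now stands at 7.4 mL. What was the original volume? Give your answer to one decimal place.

4.7 mL

The overall multiplier applied was 1.29 × 1.225 = 1.58025.
So the original volume was 7.4 ÷ 1.58025 ≈ 4.7 mL.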